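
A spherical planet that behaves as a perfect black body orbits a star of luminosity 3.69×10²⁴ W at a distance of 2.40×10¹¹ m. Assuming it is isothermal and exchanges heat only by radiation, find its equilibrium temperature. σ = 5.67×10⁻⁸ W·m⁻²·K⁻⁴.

T ≈ 68.9 K

First find the stellar flux at distance d: S = L/(4πd²) = 3.69×10²⁴/(4π·(2.40×10¹¹)²) = 5.098 W/m².
For an isothermal sphere, absorbed (1−a)S·πr² = emitted σ·4πr²·T⁴, so T⁴ = (1−a)S/(4σ).
T⁴ = 1.00·5.098/(4·5.67×10⁻⁸) = 2.248×10⁷ K⁴.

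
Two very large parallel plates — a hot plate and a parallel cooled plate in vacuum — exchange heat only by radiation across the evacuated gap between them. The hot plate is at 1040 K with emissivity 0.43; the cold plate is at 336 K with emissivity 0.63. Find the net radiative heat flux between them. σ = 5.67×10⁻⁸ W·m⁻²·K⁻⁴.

q ≈ 22500 W/m²

For two infinite grey parallel plates, q = σ(T₁⁴ − T₂⁴)/(1/ε₁ + 1/ε₂ − 1).
T₁⁴ − T₂⁴ = 1.170×10¹² − 1.275×10¹⁰ = 1.157×10¹² K⁴.
1/ε₁ + 1/ε₂ − 1 = 2.326 + 1.587 − 1 = 2.913.
q = 5.67×10⁻⁸ × 1.157×10¹² / 2.913.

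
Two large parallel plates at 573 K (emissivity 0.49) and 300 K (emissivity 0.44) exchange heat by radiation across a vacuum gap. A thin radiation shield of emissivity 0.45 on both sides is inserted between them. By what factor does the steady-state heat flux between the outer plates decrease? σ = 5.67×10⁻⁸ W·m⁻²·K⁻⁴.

Without shield: q₀ = σΔ(T⁴)/(1/ε₁+1/ε₂−1) with denominator 3.314.
With shield the two gaps are in series; the resistances add: (1/ε₁+1/ε_s−1)+(1/ε_s+1/ε₂−1) = 3.263+3.495 = 6.758.
Heat-flux ratio q₀/q = 6.758/3.314.

factor ≈ 2.04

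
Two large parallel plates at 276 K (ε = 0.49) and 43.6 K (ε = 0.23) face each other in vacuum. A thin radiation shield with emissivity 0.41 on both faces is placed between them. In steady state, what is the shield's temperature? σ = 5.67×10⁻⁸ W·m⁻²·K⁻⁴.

In steady state the net flux on the hot side equals that on the cold side.
σ(T₁⁴−T_s⁴)/D₁ = σ(T_s⁴−T₂⁴)/D₂, with D₁ = 1/ε₁+1/ε_s−1 = 3.480, D₂ = 1/ε_s+1/ε₂−1 = 5.787.
Solve for T_s⁴: T_s⁴ = (D₂·T₁⁴ + D₁·T₂⁴)/(D₁+D₂) = 3.625×10⁹ K⁴.

T_s ≈ 245 K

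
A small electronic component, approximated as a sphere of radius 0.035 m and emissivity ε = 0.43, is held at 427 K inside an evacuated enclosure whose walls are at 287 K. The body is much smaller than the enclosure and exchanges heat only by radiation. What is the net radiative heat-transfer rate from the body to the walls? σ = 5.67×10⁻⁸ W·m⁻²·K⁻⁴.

P_net ≈ 9.93 W

For a small grey body in a large enclosure: P_net = εσA(T_body⁴ − T_wall⁴).
A = 4πr² = 0.01539 m²; T_body⁴ − T_wall⁴ = 3.324×10¹⁰ − 6.785×10⁹ = 2.646×10¹⁰ K⁴.
|P_net| = 0.43·5.67×10⁻⁸·0.01539·2.646×10¹⁰.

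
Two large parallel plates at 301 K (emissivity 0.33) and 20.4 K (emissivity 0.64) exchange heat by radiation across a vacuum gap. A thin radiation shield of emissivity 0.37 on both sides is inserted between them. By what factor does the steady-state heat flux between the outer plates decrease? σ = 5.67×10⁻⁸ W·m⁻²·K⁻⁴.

Without shield: q₀ = σΔ(T⁴)/(1/ε₁+1/ε₂−1) with denominator 3.593.
With shield the two gaps are in series; the resistances add: (1/ε₁+1/ε_s−1)+(1/ε_s+1/ε₂−1) = 4.733+3.265 = 7.998.
Heat-flux ratio q₀/q = 7.998/3.593.

factor ≈ 2.23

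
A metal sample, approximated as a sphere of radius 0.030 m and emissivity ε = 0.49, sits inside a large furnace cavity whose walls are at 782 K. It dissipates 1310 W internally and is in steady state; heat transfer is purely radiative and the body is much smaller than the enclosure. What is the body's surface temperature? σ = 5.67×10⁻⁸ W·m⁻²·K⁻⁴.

For a small grey body in a large enclosure, net radiated power = εσA(T⁴ − T_w⁴).
Steady state: P = εσA(T⁴ − T_w⁴) with A = 4πr² = 0.01131 m².
T⁴ = P/(εσA) + T_w⁴ = 1310/(0.49·5.67×10⁻⁸·0.01131) + (782)⁴
    = 4.169×10¹² + 3.740×10¹¹ = 4.543×10¹² K⁴.

T ≈ 1460 K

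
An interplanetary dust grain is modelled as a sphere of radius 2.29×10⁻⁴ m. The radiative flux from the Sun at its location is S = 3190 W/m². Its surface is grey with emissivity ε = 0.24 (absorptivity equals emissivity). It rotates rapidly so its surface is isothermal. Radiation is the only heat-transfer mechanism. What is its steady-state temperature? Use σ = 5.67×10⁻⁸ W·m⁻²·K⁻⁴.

At equilibrium, absorbed power = emitted power.
Absorbing cross-section = πr² = 1.647×10⁻⁷ m²; emitting surface = 4πr² = 6.590×10⁻⁷ m² (ratio 4).
εS·A_cross = εσ·A_surf·T⁴  ⇒  T⁴ = S/(4σ)   (ε cancels).
T⁴ = 3190/(4·5.67×10⁻⁸) = 1.407×10¹⁰ K⁴.
T = (1.407×10¹⁰)^(1/4).

T ≈ 344 K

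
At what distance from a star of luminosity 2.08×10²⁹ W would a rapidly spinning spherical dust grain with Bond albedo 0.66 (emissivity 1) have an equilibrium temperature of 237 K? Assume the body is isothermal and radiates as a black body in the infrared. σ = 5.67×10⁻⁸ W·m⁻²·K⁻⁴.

For an isothermal black-emitting sphere, (1−a)S·πr² = σ·4πr²·T⁴ ⇒ S = 4σT⁴/(1−a).
S = 4·5.67×10⁻⁸·(237)⁴/0.340 = 2105 W/m².
Flux falls as S = L/(4πd²), so d = √(L/(4πS)) = √(2.08×10²⁹/(4π·2105)).

d ≈ 2.80×10¹² m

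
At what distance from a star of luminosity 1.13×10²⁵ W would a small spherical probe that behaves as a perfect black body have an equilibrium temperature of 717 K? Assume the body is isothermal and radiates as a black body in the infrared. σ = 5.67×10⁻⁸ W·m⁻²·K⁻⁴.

d ≈ 3.87×10⁹ m

For an isothermal black-emitting sphere, (1−a)S·πr² = σ·4πr²·T⁴ ⇒ S = 4σT⁴/(1−a).
S = 4·5.67×10⁻⁸·(717)⁴/1.00 = 59940 W/m².
Flux falls as S = L/(4πd²), so d = √(L/(4πS)) = √(1.13×10²⁵/(4π·59940)).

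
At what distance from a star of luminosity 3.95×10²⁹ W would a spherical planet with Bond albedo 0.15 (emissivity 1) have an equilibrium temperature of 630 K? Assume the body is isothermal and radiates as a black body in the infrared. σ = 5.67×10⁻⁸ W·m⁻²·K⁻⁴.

d ≈ 8.65×10¹¹ m

For an isothermal black-emitting sphere, (1−a)S·πr² = σ·4πr²·T⁴ ⇒ S = 4σT⁴/(1−a).
S = 4·5.67×10⁻⁸·(630)⁴/0.850 = 42030 W/m².
Flux falls as S = L/(4πd²), so d = √(L/(4πS)) = √(3.95×10²⁹/(4π·42030)).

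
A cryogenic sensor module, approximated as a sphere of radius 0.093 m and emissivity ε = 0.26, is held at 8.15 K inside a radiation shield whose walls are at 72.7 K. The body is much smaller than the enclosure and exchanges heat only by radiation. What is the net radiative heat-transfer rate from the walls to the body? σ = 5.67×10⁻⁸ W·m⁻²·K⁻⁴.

P_net ≈ 0.0448 W

For a small grey body in a large enclosure: P_net = εσA(T_body⁴ − T_wall⁴).
A = 4πr² = 0.1087 m²; T_body⁴ − T_wall⁴ = 4412 − 2.793×10⁷ = -2.793×10⁷ K⁴.
|P_net| = 0.26·5.67×10⁻⁸·0.1087·2.793×10⁷.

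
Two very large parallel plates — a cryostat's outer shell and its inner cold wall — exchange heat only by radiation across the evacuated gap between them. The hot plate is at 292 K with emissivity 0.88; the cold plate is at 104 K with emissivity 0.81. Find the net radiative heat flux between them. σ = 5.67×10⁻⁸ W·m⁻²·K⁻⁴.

q ≈ 296 W/m²

For two infinite grey parallel plates, q = σ(T₁⁴ − T₂⁴)/(1/ε₁ + 1/ε₂ − 1).
T₁⁴ − T₂⁴ = 7.270×10⁹ − 1.170×10⁸ = 7.153×10⁹ K⁴.
1/ε₁ + 1/ε₂ − 1 = 1.136 + 1.235 − 1 = 1.371.
q = 5.67×10⁻⁸ × 7.153×10⁹ / 1.371.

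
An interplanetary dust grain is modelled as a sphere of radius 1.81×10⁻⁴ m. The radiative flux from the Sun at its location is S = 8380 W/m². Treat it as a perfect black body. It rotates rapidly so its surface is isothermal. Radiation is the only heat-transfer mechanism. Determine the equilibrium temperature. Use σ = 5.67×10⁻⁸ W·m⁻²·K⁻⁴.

T ≈ 438 K

At equilibrium, absorbed power = emitted power.
Absorbing cross-section = πr² = 1.029×10⁻⁷ m²; emitting surface = 4πr² = 4.117×10⁻⁷ m² (ratio 4).
S·A_cross = εσ·A_surf·T⁴  ⇒  T⁴ = S/(4σ).
T⁴ = 1.00·8380/(4·5.67×10⁻⁸) = 3.695×10¹⁰ K⁴.
T = (3.695×10¹⁰)^(1/4).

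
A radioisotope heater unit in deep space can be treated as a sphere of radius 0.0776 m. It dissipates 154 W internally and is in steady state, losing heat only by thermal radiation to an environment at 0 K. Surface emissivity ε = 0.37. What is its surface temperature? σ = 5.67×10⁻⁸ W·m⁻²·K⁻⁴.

T ≈ 558 K

Steady state: internal power = radiated power, P = εσA T⁴.
Radiating area A = 4πr² = 0.07567 m².
T⁴ = P/(εσA) = 154/(0.37·5.67×10⁻⁸·0.07567) = 9.701×10¹⁰ K⁴.
T = (9.701×10¹⁰)^(1/4).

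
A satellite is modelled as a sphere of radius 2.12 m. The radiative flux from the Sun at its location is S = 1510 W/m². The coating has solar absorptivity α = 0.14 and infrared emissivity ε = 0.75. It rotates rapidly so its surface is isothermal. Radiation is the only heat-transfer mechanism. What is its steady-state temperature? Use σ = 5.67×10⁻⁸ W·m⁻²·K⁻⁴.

At equilibrium, absorbed power = emitted power.
Absorbing cross-section = πr² = 14.12 m²; emitting surface = 4πr² = 56.48 m² (ratio 4).
αS·A_cross = εσ·A_surf·T⁴  ⇒  T⁴ = αS/(ε·4σ).
T⁴ = 0.140·1510/(0.75·4·5.67×10⁻⁸) = 1.243×10⁹ K⁴.
T = (1.243×10⁹)^(1/4).

T ≈ 188 K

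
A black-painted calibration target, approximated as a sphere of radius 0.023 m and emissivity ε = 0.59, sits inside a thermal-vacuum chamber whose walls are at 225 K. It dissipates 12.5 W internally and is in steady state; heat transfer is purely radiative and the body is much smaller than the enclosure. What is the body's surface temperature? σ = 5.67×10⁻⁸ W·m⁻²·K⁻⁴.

For a small grey body in a large enclosure, net radiated power = εσA(T⁴ − T_w⁴).
Steady state: P = εσA(T⁴ − T_w⁴) with A = 4πr² = 0.006648 m².
T⁴ = P/(εσA) + T_w⁴ = 12.5/(0.59·5.67×10⁻⁸·0.006648) + (225)⁴
    = 5.621×10¹⁰ + 2.563×10⁹ = 5.877×10¹⁰ K⁴.

T ≈ 492 K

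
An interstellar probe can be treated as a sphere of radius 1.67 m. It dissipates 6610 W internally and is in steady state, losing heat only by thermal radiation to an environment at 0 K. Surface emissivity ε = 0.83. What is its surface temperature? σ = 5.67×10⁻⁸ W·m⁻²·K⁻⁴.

T ≈ 252 K

Steady state: internal power = radiated power, P = εσA T⁴.
Radiating area A = 4πr² = 35.05 m².
T⁴ = P/(εσA) = 6610/(0.83·5.67×10⁻⁸·35.05) = 4.008×10⁹ K⁴.
T = (4.008×10⁹)^(1/4).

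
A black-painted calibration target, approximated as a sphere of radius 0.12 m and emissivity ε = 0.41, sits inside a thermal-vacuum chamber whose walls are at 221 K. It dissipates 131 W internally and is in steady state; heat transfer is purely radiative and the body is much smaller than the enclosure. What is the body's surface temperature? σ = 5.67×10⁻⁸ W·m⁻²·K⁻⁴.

For a small grey body in a large enclosure, net radiated power = εσA(T⁴ − T_w⁴).
Steady state: P = εσA(T⁴ − T_w⁴) with A = 4πr² = 0.1810 m².
T⁴ = P/(εσA) + T_w⁴ = 131/(0.41·5.67×10⁻⁸·0.1810) + (221)⁴
    = 3.114×10¹⁰ + 2.385×10⁹ = 3.353×10¹⁰ K⁴.

T ≈ 428 K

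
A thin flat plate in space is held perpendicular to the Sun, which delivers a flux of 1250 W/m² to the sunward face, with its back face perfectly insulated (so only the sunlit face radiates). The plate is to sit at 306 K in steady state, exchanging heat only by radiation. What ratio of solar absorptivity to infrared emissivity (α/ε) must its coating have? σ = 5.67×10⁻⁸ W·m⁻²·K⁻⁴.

α/ε ≈ 0.398

Balance: αS·A = εσ·1A·T⁴ ⇒ α/ε = σT⁴/S.
α/ε = 5.67×10⁻⁸·(306)⁴/1250 = 5.67×10⁻⁸·8.768×10⁹/1250.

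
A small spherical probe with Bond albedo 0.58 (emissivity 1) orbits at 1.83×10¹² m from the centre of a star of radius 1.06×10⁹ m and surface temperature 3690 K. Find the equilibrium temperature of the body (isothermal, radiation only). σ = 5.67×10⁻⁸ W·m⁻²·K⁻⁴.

T ≈ 50.6 K

The star's surface emits σT_*⁴; at distance d the flux is S = σT_*⁴(R_*/d)².
S = 5.67×10⁻⁸·(3690)⁴·(1.06×10⁹/1.83×10¹²)² = 3.527 W/m².
For an isothermal sphere T⁴ = (1−a)S/(4σ) = 6.531×10⁶ K⁴.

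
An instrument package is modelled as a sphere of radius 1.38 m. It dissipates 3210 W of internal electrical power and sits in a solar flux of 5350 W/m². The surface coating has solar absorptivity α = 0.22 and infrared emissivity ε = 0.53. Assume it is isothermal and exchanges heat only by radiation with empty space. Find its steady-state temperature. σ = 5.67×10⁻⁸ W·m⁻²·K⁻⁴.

At steady state, absorbed solar power + internal power = radiated power.
Absorbed: α·S·A_cross = 0.22·5350·5.983 = 7042 W (cross-section πr²).
Total input = 7042 + 3210 = 10250 W.
Radiated: εσ·A_surf·T⁴ with A_surf = 4πr² = 23.93 m².
T⁴ = 10250/(0.53·5.67×10⁻⁸·23.93) = 1.426×10¹⁰ K⁴.

T ≈ 346 K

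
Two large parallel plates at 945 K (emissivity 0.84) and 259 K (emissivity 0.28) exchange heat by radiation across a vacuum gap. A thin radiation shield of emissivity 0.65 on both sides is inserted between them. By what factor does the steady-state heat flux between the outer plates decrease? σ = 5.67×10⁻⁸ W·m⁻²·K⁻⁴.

factor ≈ 1.55

Without shield: q₀ = σΔ(T⁴)/(1/ε₁+1/ε₂−1) with denominator 3.762.
With shield the two gaps are in series; the resistances add: (1/ε₁+1/ε_s−1)+(1/ε_s+1/ε₂−1) = 1.729+4.110 = 5.839.
Heat-flux ratio q₀/q = 5.839/3.762.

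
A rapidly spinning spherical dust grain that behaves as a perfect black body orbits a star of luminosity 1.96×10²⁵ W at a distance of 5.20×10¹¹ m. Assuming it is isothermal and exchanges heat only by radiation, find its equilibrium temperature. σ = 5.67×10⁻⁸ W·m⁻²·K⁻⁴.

First find the stellar flux at distance d: S = L/(4πd²) = 1.96×10²⁵/(4π·(5.20×10¹¹)²) = 5.768 W/m².
For an isothermal sphere, absorbed (1−a)S·πr² = emitted σ·4πr²·T⁴, so T⁴ = (1−a)S/(4σ).
T⁴ = 1.00·5.768/(4·5.67×10⁻⁸) = 2.543×10⁷ K⁴.

T ≈ 71.0 K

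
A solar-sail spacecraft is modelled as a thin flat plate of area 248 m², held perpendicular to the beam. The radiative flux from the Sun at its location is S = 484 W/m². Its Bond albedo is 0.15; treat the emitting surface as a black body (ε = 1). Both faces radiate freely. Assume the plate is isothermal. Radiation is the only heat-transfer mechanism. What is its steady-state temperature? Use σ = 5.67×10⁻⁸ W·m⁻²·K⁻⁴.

T ≈ 245 K

At equilibrium, absorbed power = emitted power.
Absorbing cross-section = A = 248.0 m²; emitting surface = 2A = 496.0 m² (ratio 2).
(1−a)S·A_cross = εσ·A_surf·T⁴  ⇒  T⁴ = (1−a)S/(2σ).
T⁴ = 0.850·484/(2·5.67×10⁻⁸) = 3.628×10⁹ K⁴.
T = (3.628×10⁹)^(1/4).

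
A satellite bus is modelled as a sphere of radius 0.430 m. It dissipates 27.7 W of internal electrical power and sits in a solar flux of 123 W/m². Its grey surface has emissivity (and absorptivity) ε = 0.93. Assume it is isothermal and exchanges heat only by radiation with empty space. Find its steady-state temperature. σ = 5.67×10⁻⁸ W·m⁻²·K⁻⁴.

T ≈ 166 K

At steady state, absorbed solar power + internal power = radiated power.
Absorbed: α·S·A_cross = 0.93·123·0.5809 = 66.45 W (cross-section πr²).
Total input = 66.45 + 27.7 = 94.15 W.
Radiated: εσ·A_surf·T⁴ with A_surf = 4πr² = 2.324 m².
T⁴ = 94.15/(0.93·5.67×10⁻⁸·2.324) = 7.684×10⁸ K⁴.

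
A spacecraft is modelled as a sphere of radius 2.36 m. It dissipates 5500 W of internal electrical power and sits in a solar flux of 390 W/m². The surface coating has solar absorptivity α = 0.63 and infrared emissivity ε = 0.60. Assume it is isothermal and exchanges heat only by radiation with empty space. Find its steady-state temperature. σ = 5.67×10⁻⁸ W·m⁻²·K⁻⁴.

At steady state, absorbed solar power + internal power = radiated power.
Absorbed: α·S·A_cross = 0.63·390·17.50 = 4299 W (cross-section πr²).
Total input = 4299 + 5500 = 9799 W.
Radiated: εσ·A_surf·T⁴ with A_surf = 4πr² = 69.99 m².
T⁴ = 9799/(0.60·5.67×10⁻⁸·69.99) = 4.115×10⁹ K⁴.

T ≈ 253 K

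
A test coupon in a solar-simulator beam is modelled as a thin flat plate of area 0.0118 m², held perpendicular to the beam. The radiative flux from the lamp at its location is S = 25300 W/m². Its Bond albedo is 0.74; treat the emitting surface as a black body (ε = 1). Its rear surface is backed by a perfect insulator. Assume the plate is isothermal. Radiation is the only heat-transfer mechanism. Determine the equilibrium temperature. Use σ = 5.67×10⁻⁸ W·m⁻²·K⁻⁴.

At equilibrium, absorbed power = emitted power.
Absorbing cross-section = A = 0.01180 m²; emitting surface = A = 0.01180 m² (ratio 1).
(1−a)S·A_cross = εσ·A_surf·T⁴  ⇒  T⁴ = (1−a)S/(1σ).
T⁴ = 0.260·25300/(1·5.67×10⁻⁸) = 1.160×10¹¹ K⁴.
T = (1.160×10¹¹)^(1/4).

T ≈ 584 K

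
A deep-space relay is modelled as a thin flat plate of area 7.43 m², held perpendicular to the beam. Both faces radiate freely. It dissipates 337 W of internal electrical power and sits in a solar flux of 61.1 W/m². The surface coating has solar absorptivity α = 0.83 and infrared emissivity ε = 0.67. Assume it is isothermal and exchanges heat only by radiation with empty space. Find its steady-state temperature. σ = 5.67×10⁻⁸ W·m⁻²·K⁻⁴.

T ≈ 189 K

At steady state, absorbed solar power + internal power = radiated power.
Absorbed: α·S·A_cross = 0.83·61.1·7.430 = 376.8 W (cross-section A).
Total input = 376.8 + 337 = 713.8 W.
Radiated: εσ·A_surf·T⁴ with A_surf = 2A = 14.86 m².
T⁴ = 713.8/(0.67·5.67×10⁻⁸·14.86) = 1.264×10⁹ K⁴.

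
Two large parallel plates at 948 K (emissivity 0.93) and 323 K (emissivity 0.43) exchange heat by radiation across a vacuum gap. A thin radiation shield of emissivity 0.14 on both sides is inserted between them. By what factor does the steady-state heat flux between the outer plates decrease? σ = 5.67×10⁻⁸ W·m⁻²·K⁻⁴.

factor ≈ 6.53

Without shield: q₀ = σΔ(T⁴)/(1/ε₁+1/ε₂−1) with denominator 2.401.
With shield the two gaps are in series; the resistances add: (1/ε₁+1/ε_s−1)+(1/ε_s+1/ε₂−1) = 7.218+8.468 = 15.69.
Heat-flux ratio q₀/q = 15.69/2.401.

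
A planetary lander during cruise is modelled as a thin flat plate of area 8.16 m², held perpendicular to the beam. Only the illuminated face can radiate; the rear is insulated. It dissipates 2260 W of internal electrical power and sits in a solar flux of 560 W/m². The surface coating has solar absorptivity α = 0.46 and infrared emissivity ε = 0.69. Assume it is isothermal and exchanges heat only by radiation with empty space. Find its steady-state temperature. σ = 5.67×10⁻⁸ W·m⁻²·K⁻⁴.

At steady state, absorbed solar power + internal power = radiated power.
Absorbed: α·S·A_cross = 0.46·560·8.160 = 2102 W (cross-section A).
Total input = 2102 + 2260 = 4362 W.
Radiated: εσ·A_surf·T⁴ with A_surf = A = 8.160 m².
T⁴ = 4362/(0.69·5.67×10⁻⁸·8.160) = 1.366×10¹⁰ K⁴.

T ≈ 342 K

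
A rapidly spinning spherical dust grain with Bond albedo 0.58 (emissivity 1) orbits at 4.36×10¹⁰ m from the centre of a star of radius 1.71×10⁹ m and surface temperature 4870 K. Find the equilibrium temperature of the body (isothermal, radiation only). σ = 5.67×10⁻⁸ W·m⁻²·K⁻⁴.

The star's surface emits σT_*⁴; at distance d the flux is S = σT_*⁴(R_*/d)².
S = 5.67×10⁻⁸·(4870)⁴·(1.71×10⁹/4.36×10¹⁰)² = 49060 W/m².
For an isothermal sphere T⁴ = (1−a)S/(4σ) = 9.085×10¹⁰ K⁴.

T ≈ 549 K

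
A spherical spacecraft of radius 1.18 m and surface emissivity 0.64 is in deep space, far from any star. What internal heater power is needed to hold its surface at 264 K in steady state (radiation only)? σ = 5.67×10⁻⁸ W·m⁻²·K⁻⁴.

P ≈ 3080 W

P = εσ·4πr²·T⁴.
4πr² = 17.50 m²; T⁴ = 4.858×10⁹ K⁴.
P = 0.64·5.67×10⁻⁸·17.50·4.858×10⁹.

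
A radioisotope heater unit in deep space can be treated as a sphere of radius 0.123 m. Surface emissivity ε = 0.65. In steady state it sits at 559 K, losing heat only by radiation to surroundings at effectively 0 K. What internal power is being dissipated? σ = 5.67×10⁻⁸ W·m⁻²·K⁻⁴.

P ≈ 684 W

Steady state: P = εσA T⁴.
A = 4πr² = 0.1901 m²; T⁴ = (559)⁴ = 9.764×10¹⁰ K⁴.
P = 0.65 × 5.67×10⁻⁸ × 0.1901 × 9.764×10¹⁰.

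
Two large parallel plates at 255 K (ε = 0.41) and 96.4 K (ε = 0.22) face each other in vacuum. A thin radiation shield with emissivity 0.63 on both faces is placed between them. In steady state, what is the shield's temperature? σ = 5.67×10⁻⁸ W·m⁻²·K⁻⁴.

T_s ≈ 228 K

In steady state the net flux on the hot side equals that on the cold side.
σ(T₁⁴−T_s⁴)/D₁ = σ(T_s⁴−T₂⁴)/D₂, with D₁ = 1/ε₁+1/ε_s−1 = 3.026, D₂ = 1/ε_s+1/ε₂−1 = 5.133.
Solve for T_s⁴: T_s⁴ = (D₂·T₁⁴ + D₁·T₂⁴)/(D₁+D₂) = 2.692×10⁹ K⁴.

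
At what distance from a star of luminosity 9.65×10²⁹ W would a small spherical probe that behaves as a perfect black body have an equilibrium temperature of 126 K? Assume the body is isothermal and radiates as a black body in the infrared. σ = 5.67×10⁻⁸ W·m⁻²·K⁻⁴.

For an isothermal black-emitting sphere, (1−a)S·πr² = σ·4πr²·T⁴ ⇒ S = 4σT⁴/(1−a).
S = 4·5.67×10⁻⁸·(126)⁴/1.00 = 57.16 W/m².
Flux falls as S = L/(4πd²), so d = √(L/(4πS)) = √(9.65×10²⁹/(4π·57.16)).

d ≈ 3.67×10¹³ m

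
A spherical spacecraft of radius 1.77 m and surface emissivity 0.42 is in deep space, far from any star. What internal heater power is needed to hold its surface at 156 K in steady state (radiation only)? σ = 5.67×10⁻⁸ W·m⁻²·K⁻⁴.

P ≈ 555 W

P = εσ·4πr²·T⁴.
4πr² = 39.37 m²; T⁴ = 5.922×10⁸ K⁴.
P = 0.42·5.67×10⁻⁸·39.37·5.922×10⁸.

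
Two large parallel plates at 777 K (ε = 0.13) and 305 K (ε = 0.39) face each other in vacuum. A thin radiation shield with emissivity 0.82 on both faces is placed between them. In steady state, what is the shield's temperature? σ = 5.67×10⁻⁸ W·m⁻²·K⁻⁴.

In steady state the net flux on the hot side equals that on the cold side.
σ(T₁⁴−T_s⁴)/D₁ = σ(T_s⁴−T₂⁴)/D₂, with D₁ = 1/ε₁+1/ε_s−1 = 7.912, D₂ = 1/ε_s+1/ε₂−1 = 2.784.
Solve for T_s⁴: T_s⁴ = (D₂·T₁⁴ + D₁·T₂⁴)/(D₁+D₂) = 1.013×10¹¹ K⁴.

T_s ≈ 564 K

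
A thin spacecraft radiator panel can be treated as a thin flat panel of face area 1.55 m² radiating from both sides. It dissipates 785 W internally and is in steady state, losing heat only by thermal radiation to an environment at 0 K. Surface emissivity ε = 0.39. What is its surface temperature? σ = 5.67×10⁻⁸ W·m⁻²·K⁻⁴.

T ≈ 327 K

Steady state: internal power = radiated power, P = εσA T⁴.
Radiating area A = 2·1.55 = 3.100 m².
T⁴ = P/(εσA) = 785/(0.39·5.67×10⁻⁸·3.100) = 1.145×10¹⁰ K⁴.
T = (1.145×10¹⁰)^(1/4).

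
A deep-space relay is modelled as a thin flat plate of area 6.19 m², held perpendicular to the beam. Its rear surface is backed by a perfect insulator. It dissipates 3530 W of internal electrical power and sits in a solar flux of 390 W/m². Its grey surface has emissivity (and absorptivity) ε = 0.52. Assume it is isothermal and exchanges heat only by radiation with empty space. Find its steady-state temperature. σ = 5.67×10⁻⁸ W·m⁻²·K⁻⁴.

At steady state, absorbed solar power + internal power = radiated power.
Absorbed: α·S·A_cross = 0.52·390·6.190 = 1255 W (cross-section A).
Total input = 1255 + 3530 = 4785 W.
Radiated: εσ·A_surf·T⁴ with A_surf = A = 6.190 m².
T⁴ = 4785/(0.52·5.67×10⁻⁸·6.190) = 2.622×10¹⁰ K⁴.

T ≈ 402 K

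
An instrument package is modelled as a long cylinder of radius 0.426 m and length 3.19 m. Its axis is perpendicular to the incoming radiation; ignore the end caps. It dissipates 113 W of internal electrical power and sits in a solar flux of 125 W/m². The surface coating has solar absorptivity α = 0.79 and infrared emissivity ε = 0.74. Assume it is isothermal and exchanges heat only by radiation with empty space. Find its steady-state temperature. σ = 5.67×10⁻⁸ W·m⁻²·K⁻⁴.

T ≈ 181 K

At steady state, absorbed solar power + internal power = radiated power.
Absorbed: α·S·A_cross = 0.79·125·2.718 = 268.4 W (cross-section 2rL).
Total input = 268.4 + 113 = 381.4 W.
Radiated: εσ·A_surf·T⁴ with A_surf = 2πrL = 8.538 m².
T⁴ = 381.4/(0.74·5.67×10⁻⁸·8.538) = 1.065×10⁹ K⁴.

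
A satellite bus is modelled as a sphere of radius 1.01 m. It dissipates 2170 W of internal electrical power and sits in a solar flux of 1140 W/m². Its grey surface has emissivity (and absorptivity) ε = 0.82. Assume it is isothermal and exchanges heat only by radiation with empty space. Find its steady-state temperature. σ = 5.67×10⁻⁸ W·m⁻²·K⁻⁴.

At steady state, absorbed solar power + internal power = radiated power.
Absorbed: α·S·A_cross = 0.82·1140·3.205 = 2996 W (cross-section πr²).
Total input = 2996 + 2170 = 5166 W.
Radiated: εσ·A_surf·T⁴ with A_surf = 4πr² = 12.82 m².
T⁴ = 5166/(0.82·5.67×10⁻⁸·12.82) = 8.667×10⁹ K⁴.

T ≈ 305 K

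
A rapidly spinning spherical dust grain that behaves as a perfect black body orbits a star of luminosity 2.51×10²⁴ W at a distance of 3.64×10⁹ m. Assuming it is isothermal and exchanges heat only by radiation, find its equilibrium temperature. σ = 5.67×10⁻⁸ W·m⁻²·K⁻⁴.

First find the stellar flux at distance d: S = L/(4πd²) = 2.51×10²⁴/(4π·(3.64×10⁹)²) = 15080 W/m².
For an isothermal sphere, absorbed (1−a)S·πr² = emitted σ·4πr²·T⁴, so T⁴ = (1−a)S/(4σ).
T⁴ = 1.00·15080/(4·5.67×10⁻⁸) = 6.647×10¹⁰ K⁴.

T ≈ 508 K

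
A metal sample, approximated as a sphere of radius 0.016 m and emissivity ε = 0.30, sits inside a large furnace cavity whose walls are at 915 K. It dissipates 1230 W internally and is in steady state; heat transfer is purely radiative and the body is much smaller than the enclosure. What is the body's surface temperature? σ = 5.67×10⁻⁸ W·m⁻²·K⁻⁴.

T ≈ 2190 K

For a small grey body in a large enclosure, net radiated power = εσA(T⁴ − T_w⁴).
Steady state: P = εσA(T⁴ − T_w⁴) with A = 4πr² = 0.003217 m².
T⁴ = P/(εσA) + T_w⁴ = 1230/(0.30·5.67×10⁻⁸·0.003217) + (915)⁴
    = 2.248×10¹³ + 7.009×10¹¹ = 2.318×10¹³ K⁴.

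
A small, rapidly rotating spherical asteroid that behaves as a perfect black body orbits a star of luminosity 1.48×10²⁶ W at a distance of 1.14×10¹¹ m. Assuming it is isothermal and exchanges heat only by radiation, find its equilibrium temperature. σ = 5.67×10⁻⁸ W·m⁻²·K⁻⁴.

First find the stellar flux at distance d: S = L/(4πd²) = 1.48×10²⁶/(4π·(1.14×10¹¹)²) = 906.2 W/m².
For an isothermal sphere, absorbed (1−a)S·πr² = emitted σ·4πr²·T⁴, so T⁴ = (1−a)S/(4σ).
T⁴ = 1.00·906.2/(4·5.67×10⁻⁸) = 3.996×10⁹ K⁴.

T ≈ 251 K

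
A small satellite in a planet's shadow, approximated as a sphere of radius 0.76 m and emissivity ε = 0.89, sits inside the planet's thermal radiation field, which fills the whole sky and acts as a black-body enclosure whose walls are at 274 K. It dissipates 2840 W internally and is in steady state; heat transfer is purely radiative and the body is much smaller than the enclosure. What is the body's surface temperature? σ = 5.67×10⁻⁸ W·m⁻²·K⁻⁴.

For a small grey body in a large enclosure, net radiated power = εσA(T⁴ − T_w⁴).
Steady state: P = εσA(T⁴ − T_w⁴) with A = 4πr² = 7.258 m².
T⁴ = P/(εσA) + T_w⁴ = 2840/(0.89·5.67×10⁻⁸·7.258) + (274)⁴
    = 7.754×10⁹ + 5.636×10⁹ = 1.339×10¹⁰ K⁴.

T ≈ 340 K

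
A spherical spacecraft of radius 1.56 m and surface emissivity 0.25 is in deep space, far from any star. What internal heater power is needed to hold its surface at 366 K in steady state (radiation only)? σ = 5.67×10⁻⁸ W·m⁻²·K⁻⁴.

P ≈ 7780 W

P = εσ·4πr²·T⁴.
4πr² = 30.58 m²; T⁴ = 1.794×10¹⁰ K⁴.
P = 0.25·5.67×10⁻⁸·30.58·1.794×10¹⁰.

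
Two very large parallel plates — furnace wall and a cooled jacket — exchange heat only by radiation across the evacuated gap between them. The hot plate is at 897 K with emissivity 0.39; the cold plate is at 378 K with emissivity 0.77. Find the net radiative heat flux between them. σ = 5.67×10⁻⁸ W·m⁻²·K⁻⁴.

q ≈ 12400 W/m²

For two infinite grey parallel plates, q = σ(T₁⁴ − T₂⁴)/(1/ε₁ + 1/ε₂ − 1).
T₁⁴ − T₂⁴ = 6.474×10¹¹ − 2.042×10¹⁰ = 6.270×10¹¹ K⁴.
1/ε₁ + 1/ε₂ − 1 = 2.564 + 1.299 − 1 = 2.863.
q = 5.67×10⁻⁸ × 6.270×10¹¹ / 2.863.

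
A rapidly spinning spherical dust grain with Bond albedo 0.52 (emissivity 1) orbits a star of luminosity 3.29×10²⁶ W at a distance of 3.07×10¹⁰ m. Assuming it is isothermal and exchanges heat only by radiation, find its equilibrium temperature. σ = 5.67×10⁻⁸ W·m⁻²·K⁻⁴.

T ≈ 492 K

First find the stellar flux at distance d: S = L/(4πd²) = 3.29×10²⁶/(4π·(3.07×10¹⁰)²) = 27780 W/m².
For an isothermal sphere, absorbed (1−a)S·πr² = emitted σ·4πr²·T⁴, so T⁴ = (1−a)S/(4σ).
T⁴ = 0.480·27780/(4·5.67×10⁻⁸) = 5.879×10¹⁰ K⁴.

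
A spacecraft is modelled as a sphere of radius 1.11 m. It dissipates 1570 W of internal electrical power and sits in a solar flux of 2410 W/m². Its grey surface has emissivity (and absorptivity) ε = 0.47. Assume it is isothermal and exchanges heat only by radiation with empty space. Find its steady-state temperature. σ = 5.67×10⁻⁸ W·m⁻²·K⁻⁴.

T ≈ 347 K

At steady state, absorbed solar power + internal power = radiated power.
Absorbed: α·S·A_cross = 0.47·2410·3.871 = 4384 W (cross-section πr²).
Total input = 4384 + 1570 = 5954 W.
Radiated: εσ·A_surf·T⁴ with A_surf = 4πr² = 15.48 m².
T⁴ = 5954/(0.47·5.67×10⁻⁸·15.48) = 1.443×10¹⁰ K⁴.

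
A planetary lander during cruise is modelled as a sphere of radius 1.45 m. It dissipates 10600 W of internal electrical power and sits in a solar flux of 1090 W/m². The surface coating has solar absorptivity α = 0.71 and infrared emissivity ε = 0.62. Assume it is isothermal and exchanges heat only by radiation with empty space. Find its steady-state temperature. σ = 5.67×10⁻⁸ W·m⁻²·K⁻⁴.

T ≈ 361 K

At steady state, absorbed solar power + internal power = radiated power.
Absorbed: α·S·A_cross = 0.71·1090·6.605 = 5112 W (cross-section πr²).
Total input = 5112 + 10600 = 15710 W.
Radiated: εσ·A_surf·T⁴ with A_surf = 4πr² = 26.42 m².
T⁴ = 15710/(0.62·5.67×10⁻⁸·26.42) = 1.692×10¹⁰ K⁴.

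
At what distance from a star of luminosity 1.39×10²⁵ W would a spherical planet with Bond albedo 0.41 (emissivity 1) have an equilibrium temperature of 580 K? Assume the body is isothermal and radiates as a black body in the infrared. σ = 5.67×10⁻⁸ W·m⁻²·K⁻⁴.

d ≈ 5.04×10⁹ m

For an isothermal black-emitting sphere, (1−a)S·πr² = σ·4πr²·T⁴ ⇒ S = 4σT⁴/(1−a).
S = 4·5.67×10⁻⁸·(580)⁴/0.590 = 43500 W/m².
Flux falls as S = L/(4πd²), so d = √(L/(4πS)) = √(1.39×10²⁵/(4π·43500)).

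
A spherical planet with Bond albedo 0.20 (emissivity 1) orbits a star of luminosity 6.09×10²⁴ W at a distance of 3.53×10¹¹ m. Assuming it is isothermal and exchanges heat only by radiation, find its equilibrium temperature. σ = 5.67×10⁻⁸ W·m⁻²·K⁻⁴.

T ≈ 60.9 K

First find the stellar flux at distance d: S = L/(4πd²) = 6.09×10²⁴/(4π·(3.53×10¹¹)²) = 3.889 W/m².
For an isothermal sphere, absorbed (1−a)S·πr² = emitted σ·4πr²·T⁴, so T⁴ = (1−a)S/(4σ).
T⁴ = 0.800·3.889/(4·5.67×10⁻⁸) = 1.372×10⁷ K⁴.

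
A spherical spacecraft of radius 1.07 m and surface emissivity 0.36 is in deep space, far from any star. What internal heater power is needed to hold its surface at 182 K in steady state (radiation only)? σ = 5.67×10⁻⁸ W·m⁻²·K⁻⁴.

P ≈ 322 W

P = εσ·4πr²·T⁴.
4πr² = 14.39 m²; T⁴ = 1.097×10⁹ K⁴.
P = 0.36·5.67×10⁻⁸·14.39·1.097×10⁹.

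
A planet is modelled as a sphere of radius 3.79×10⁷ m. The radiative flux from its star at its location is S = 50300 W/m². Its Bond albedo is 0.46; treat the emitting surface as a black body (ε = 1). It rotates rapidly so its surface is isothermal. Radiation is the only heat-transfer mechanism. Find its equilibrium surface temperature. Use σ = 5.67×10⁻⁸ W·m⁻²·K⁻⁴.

At equilibrium, absorbed power = emitted power.
Absorbing cross-section = πr² = 4.513×10¹⁵ m²; emitting surface = 4πr² = 1.805×10¹⁶ m² (ratio 4).
(1−a)S·A_cross = εσ·A_surf·T⁴  ⇒  T⁴ = (1−a)S/(4σ).
T⁴ = 0.540·50300/(4·5.67×10⁻⁸) = 1.198×10¹¹ K⁴.
T = (1.198×10¹¹)^(1/4).

T ≈ 588 K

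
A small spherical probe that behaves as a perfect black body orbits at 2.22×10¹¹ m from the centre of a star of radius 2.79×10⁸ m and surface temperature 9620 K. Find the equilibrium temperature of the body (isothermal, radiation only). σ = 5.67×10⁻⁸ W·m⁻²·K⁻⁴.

The star's surface emits σT_*⁴; at distance d the flux is S = σT_*⁴(R_*/d)².
S = 5.67×10⁻⁸·(9620)⁴·(2.79×10⁸/2.22×10¹¹)² = 767.0 W/m².
For an isothermal sphere T⁴ = (1−a)S/(4σ) = 3.382×10⁹ K⁴.

T ≈ 241 K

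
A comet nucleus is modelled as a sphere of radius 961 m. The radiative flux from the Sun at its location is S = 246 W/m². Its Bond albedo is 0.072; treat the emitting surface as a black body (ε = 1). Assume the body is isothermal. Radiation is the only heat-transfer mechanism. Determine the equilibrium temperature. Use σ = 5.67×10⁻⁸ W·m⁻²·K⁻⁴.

T ≈ 178 K

At equilibrium, absorbed power = emitted power.
Absorbing cross-section = πr² = 2.901×10⁶ m²; emitting surface = 4πr² = 1.161×10⁷ m² (ratio 4).
(1−a)S·A_cross = εσ·A_surf·T⁴  ⇒  T⁴ = (1−a)S/(4σ).
T⁴ = 0.928·246/(4·5.67×10⁻⁸) = 1.007×10⁹ K⁴.
T = (1.007×10⁹)^(1/4).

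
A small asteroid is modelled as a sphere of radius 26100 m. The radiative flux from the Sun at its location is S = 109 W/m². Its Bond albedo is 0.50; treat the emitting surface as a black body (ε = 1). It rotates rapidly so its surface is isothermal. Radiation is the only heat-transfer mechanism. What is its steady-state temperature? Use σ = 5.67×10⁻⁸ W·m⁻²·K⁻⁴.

T ≈ 125 K

At equilibrium, absorbed power = emitted power.
Absorbing cross-section = πr² = 2.140×10⁹ m²; emitting surface = 4πr² = 8.560×10⁹ m² (ratio 4).
(1−a)S·A_cross = εσ·A_surf·T⁴  ⇒  T⁴ = (1−a)S/(4σ).
T⁴ = 0.500·109/(4·5.67×10⁻⁸) = 2.403×10⁸ K⁴.
T = (2.403×10⁸)^(1/4).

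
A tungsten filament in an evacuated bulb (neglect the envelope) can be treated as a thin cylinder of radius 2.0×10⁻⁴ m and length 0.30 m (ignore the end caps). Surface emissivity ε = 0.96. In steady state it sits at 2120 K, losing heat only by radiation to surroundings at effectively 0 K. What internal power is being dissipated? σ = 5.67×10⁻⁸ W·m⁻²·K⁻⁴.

P ≈ 415 W

Steady state: P = εσA T⁴.
A = 2πrL = 3.770×10⁻⁴ m²; T⁴ = (2120)⁴ = 2.020×10¹³ K⁴.
P = 0.96 × 5.67×10⁻⁸ × 3.770×10⁻⁴ × 2.020×10¹³.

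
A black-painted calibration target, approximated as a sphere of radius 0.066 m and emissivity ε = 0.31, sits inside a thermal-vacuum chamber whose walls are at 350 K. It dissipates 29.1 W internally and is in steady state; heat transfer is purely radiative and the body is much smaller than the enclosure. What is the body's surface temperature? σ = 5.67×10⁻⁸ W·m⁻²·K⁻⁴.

For a small grey body in a large enclosure, net radiated power = εσA(T⁴ − T_w⁴).
Steady state: P = εσA(T⁴ − T_w⁴) with A = 4πr² = 0.05474 m².
T⁴ = P/(εσA) + T_w⁴ = 29.1/(0.31·5.67×10⁻⁸·0.05474) + (350)⁴
    = 3.024×10¹⁰ + 1.501×10¹⁰ = 4.525×10¹⁰ K⁴.

T ≈ 461 K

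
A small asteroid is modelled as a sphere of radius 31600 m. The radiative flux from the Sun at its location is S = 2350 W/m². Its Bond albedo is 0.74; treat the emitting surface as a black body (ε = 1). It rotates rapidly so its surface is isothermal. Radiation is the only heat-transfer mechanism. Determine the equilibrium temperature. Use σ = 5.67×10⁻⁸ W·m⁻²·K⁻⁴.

At equilibrium, absorbed power = emitted power.
Absorbing cross-section = πr² = 3.137×10⁹ m²; emitting surface = 4πr² = 1.255×10¹⁰ m² (ratio 4).
(1−a)S·A_cross = εσ·A_surf·T⁴  ⇒  T⁴ = (1−a)S/(4σ).
T⁴ = 0.260·2350/(4·5.67×10⁻⁸) = 2.694×10⁹ K⁴.
T = (2.694×10⁹)^(1/4).

T ≈ 228 K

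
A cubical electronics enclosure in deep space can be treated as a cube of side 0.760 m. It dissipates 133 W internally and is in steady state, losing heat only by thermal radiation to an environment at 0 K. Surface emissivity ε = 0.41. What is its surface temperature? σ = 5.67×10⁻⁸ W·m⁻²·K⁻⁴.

Steady state: internal power = radiated power, P = εσA T⁴.
Radiating area A = 6L² = 3.466 m².
T⁴ = P/(εσA) = 133/(0.41·5.67×10⁻⁸·3.466) = 1.651×10⁹ K⁴.
T = (1.651×10⁹)^(1/4).

T ≈ 202 K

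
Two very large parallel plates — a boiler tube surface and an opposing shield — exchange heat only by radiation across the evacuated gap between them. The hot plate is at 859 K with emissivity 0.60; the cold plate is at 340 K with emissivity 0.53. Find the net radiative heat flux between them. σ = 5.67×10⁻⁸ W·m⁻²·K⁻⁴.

For two infinite grey parallel plates, q = σ(T₁⁴ − T₂⁴)/(1/ε₁ + 1/ε₂ − 1).
T₁⁴ − T₂⁴ = 5.445×10¹¹ − 1.336×10¹⁰ = 5.311×10¹¹ K⁴.
1/ε₁ + 1/ε₂ − 1 = 1.667 + 1.887 − 1 = 2.553.
q = 5.67×10⁻⁸ × 5.311×10¹¹ / 2.553.

q ≈ 11800 W/m²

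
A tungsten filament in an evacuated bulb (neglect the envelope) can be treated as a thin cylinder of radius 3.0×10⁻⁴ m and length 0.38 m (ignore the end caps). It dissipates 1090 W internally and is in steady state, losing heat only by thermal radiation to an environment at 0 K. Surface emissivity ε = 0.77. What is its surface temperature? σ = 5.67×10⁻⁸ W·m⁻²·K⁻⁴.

T ≈ 2430 K

Steady state: internal power = radiated power, P = εσA T⁴.
Radiating area A = 2πrL = 7.163×10⁻⁴ m².
T⁴ = P/(εσA) = 1090/(0.77·5.67×10⁻⁸·7.163×10⁻⁴) = 3.486×10¹³ K⁴.
T = (3.486×10¹³)^(1/4).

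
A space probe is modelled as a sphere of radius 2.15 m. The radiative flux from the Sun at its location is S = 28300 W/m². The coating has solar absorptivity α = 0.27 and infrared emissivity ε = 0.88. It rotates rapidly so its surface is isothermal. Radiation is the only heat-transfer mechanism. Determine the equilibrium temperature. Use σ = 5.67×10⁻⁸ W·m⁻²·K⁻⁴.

T ≈ 442 K

At equilibrium, absorbed power = emitted power.
Absorbing cross-section = πr² = 14.52 m²; emitting surface = 4πr² = 58.09 m² (ratio 4).
αS·A_cross = εσ·A_surf·T⁴  ⇒  T⁴ = αS/(ε·4σ).
T⁴ = 0.270·28300/(0.88·4·5.67×10⁻⁸) = 3.828×10¹⁰ K⁴.
T = (3.828×10¹⁰)^(1/4).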